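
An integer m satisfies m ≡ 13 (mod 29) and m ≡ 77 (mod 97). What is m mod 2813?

29⁻¹ mod 97: 29·87 ≡ 1 (mod 97), so 29⁻¹ ≡ 87.
m = 13 + 29·((77 − 13)·87 mod 97) = 13 + 29·39 = 1144.

1144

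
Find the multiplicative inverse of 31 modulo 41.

Apply the Euclidean algorithm and back-substitute:
41 = 1×31 + 10
31 = 3×10 + 1
10 = 10×1 + 0
gcd(31, 41) = 1, so the inverse exists.
Back-substitute for 1:
1 = 1×31 − 3×10
  = −3×41 + 4×31
So 31⁻¹ ≡ 4 (mod 41).

4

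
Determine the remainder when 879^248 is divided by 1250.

By square-and-multiply:
248 in binary is 11111000, i.e. 248 = 128 + 64 + 32 + 16 + 8.
879^1 ≡ 879 (mod 1250)
879^2 ≡ 879^2 = 772641 ≡ 141 (mod 1250)
879^4 ≡ 141^2 = 19881 ≡ 1131 (mod 1250)
879^8 ≡ 1131^2 = 1279161 ≡ 411 (mod 1250)
879^16 ≡ 411^2 = 168921 ≡ 171 (mod 1250)
879^32 ≡ 171^2 = 29241 ≡ 491 (mod 1250)
879^64 ≡ 491^2 = 241081 ≡ 1081 (mod 1250)
879^128 ≡ 1081^2 = 1168561 ≡ 1061 (mod 1250)
879^248 = 879^128 * 879^64 * 879^32 * 879^16 * 879^8 ≡ 1061 * 1081 * 491 * 171 * 411 (mod 1250).
Accumulate the product:
1061 * 1081 = 1146941 ≡ 691
691 * 491 = 339281 ≡ 531
531 * 171 = 90801 ≡ 801
801 * 411 = 329211 ≡ 461

461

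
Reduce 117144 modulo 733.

597

117144 = 159·733 + 597, so 117144 ≡ 597 (mod 733).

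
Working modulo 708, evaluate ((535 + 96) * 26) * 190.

524

535 + 96 = 631
631 * 26 = 16406 ≡ 122 (mod 708)
122 * 190 = 23180 ≡ 524 (mod 708)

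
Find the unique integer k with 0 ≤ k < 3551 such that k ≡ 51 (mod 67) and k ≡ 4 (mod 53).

67⁻¹ mod 53: 67*19 ≡ 1 (mod 53), so 67⁻¹ ≡ 19.
k = 51 + 67*((4 − 51)*19 mod 53) = 51 + 67*8 = 587.

587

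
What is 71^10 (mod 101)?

36

Compute successive squares:
71^1 ≡ 71 (mod 101)
71^2 ≡ 71^2 = 5041 ≡ 92 (mod 101)
71^4 ≡ 92^2 = 8464 ≡ 81 (mod 101)
71^8 ≡ 81^2 = 6561 ≡ 97 (mod 101)
71^10 = 71^8 · 71^2 ≡ 97 · 92 (mod 101).
97 · 92 = 8924 ≡ 36 (mod 101).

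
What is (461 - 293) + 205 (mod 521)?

373

461 - 293 = 168
168 + 205 = 373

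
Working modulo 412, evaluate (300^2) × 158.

232

(300)^2 ≡ 184 (mod 412)
184 × 158 = 29072 ≡ 232 (mod 412)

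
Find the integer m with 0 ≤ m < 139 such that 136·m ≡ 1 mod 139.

46

By the extended Euclidean algorithm:
139 = 1·136 + 3
136 = 45·3 + 1
3 = 3·1 + 0
gcd(136, 139) = 1, so the inverse exists.
Bézout: 1 = −45·139 + 46·136.
So 136⁻¹ ≡ 46 (mod 139).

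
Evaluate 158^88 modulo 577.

4

By square-and-multiply:
88 in binary is 1011000, i.e. 88 = 64 + 16 + 8.
158^1 ≡ 158 (mod 577)
158^2 ≡ 158^2 = 24964 ≡ 153 (mod 577)
158^4 ≡ 153^2 = 23409 ≡ 329 (mod 577)
158^8 ≡ 329^2 = 108241 ≡ 342 (mod 577)
158^16 ≡ 342^2 = 116964 ≡ 410 (mod 577)
158^32 ≡ 410^2 = 168100 ≡ 193 (mod 577)
158^64 ≡ 193^2 = 37249 ≡ 321 (mod 577)
158^88 = 158^64 * 158^16 * 158^8 ≡ 321 * 410 * 342 (mod 577).
Accumulate the product:
321 * 410 = 131610 ≡ 54
54 * 342 = 18468 ≡ 4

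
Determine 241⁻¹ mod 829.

86

829 = 3×241 + 106
241 = 2×106 + 29
106 = 3×29 + 19
29 = 1×19 + 10
19 = 1×10 + 9
10 = 1×9 + 1
9 = 9×1 + 0
gcd(241, 829) = 1, so the inverse exists.
Bézout: 1 = −25×829 + 86×241.
So 241⁻¹ ≡ 86 (mod 829).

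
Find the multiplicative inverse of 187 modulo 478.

455

Apply the Euclidean algorithm and back-substitute:
478 = 2*187 + 104
187 = 1*104 + 83
104 = 1*83 + 21
83 = 3*21 + 20
21 = 1*20 + 1
20 = 20*1 + 0
gcd(187, 478) = 1, so the inverse exists.
Back-substitute for 1:
1 = 1*21 − 1*20
  = −1*83 + 4*21
  = 4*104 − 5*83
  = −5*187 + 9*104
  = 9*478 − 23*187
So 187⁻¹ ≡ −23 ≡ 455 (mod 478).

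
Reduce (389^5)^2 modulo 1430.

(389)^5 ≡ 1299 (mod 1430)
(1299)^2 ≡ 1 (mod 1430)

1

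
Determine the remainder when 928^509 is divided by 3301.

509 in binary is 111111101, i.e. 509 = 256 + 128 + 64 + 32 + 16 + 8 + 4 + 1.
928^1 ≡ 928 (mod 3301)
928^2 ≡ 928^2 = 861184 ≡ 2924 (mod 3301)
928^4 ≡ 2924^2 = 8549776 ≡ 186 (mod 3301)
928^8 ≡ 186^2 = 34596 ≡ 1586 (mod 3301)
928^16 ≡ 1586^2 = 2515396 ≡ 34 (mod 3301)
928^32 ≡ 34^2 = 1156 (mod 3301)
928^64 ≡ 1156^2 = 1336336 ≡ 2732 (mod 3301)
928^128 ≡ 2732^2 = 7463824 ≡ 263 (mod 3301)
928^256 ≡ 263^2 = 69169 ≡ 3149 (mod 3301)
928^509 = 928^256 · 928^128 · 928^64 · 928^32 · 928^16 · 928^8 · 928^4 · 928^1 ≡ 3149 · 263 · 2732 · 1156 · 34 · 1586 · 186 · 928 (mod 3301).
Accumulate the product:
3149 · 263 = 828187 ≡ 2937
2937 · 2732 = 8023884 ≡ 2454
2454 · 1156 = 2836824 ≡ 1265
1265 · 34 = 43010 ≡ 97
97 · 1586 = 153842 ≡ 1996
1996 · 186 = 371256 ≡ 1544
1544 · 928 = 1432832 ≡ 198

198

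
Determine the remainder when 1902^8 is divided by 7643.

1902^1 ≡ 1902 (mod 7643)
1902^2 ≡ 1902^2 = 3617604 ≡ 2465 (mod 7643)
1902^4 ≡ 2465^2 = 6076225 ≡ 40 (mod 7643)
1902^8 ≡ 40^2 = 1600 (mod 7643)
So 1902^8 ≡ 1600 (mod 7643).

1600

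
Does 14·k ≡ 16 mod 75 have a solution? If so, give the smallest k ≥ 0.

44

gcd(14, 75) = 1, so a unique solution mod 75 exists.
14⁻¹ ≡ 59 (mod 75).
k ≡ 59·16 ≡ 44 (mod 75).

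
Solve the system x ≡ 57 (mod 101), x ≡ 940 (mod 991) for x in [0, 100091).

101⁻¹ mod 991: 101×157 ≡ 1 (mod 991), so 101⁻¹ ≡ 157.
x = 57 + 101×((940 − 57)×157 mod 991) = 57 + 101×882 = 89139.
Check: 89139 mod 101 = 57, 89139 mod 991 = 940. ✓

89139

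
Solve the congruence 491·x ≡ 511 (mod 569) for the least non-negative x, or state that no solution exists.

205

gcd(491, 569) = 1, so a unique solution mod 569 exists.
491⁻¹ ≡ 124 (mod 569).
x ≡ 124·511 ≡ 205 (mod 569).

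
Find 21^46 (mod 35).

21

Using repeated squaring:
46 in binary is 101110, i.e. 46 = 32 + 8 + 4 + 2.
21^1 ≡ 21 (mod 35)
21^2 ≡ 21^2 = 441 ≡ 21 (mod 35)
21^4 ≡ 21^2 = 441 ≡ 21 (mod 35)
21^8 ≡ 21^2 = 441 ≡ 21 (mod 35)
21^16 ≡ 21^2 = 441 ≡ 21 (mod 35)
21^32 ≡ 21^2 = 441 ≡ 21 (mod 35)
21^46 = 21^32 * 21^8 * 21^4 * 21^2 ≡ 21 * 21 * 21 * 21 (mod 35).
Accumulate the product:
21 * 21 = 441 ≡ 21
21 * 21 = 441 ≡ 21
21 * 21 = 441 ≡ 21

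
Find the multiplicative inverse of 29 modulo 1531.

264

1531 = 52·29 + 23
29 = 1·23 + 6
23 = 3·6 + 5
6 = 1·5 + 1
5 = 5·1 + 0
gcd(29, 1531) = 1, so the inverse exists.
Bézout: 1 = −5·1531 + 264·29.
So 29⁻¹ ≡ 264 (mod 1531).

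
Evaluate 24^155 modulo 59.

24^1 ≡ 24 (mod 59)
24^2 ≡ 24^2 = 576 ≡ 45 (mod 59)
24^4 ≡ 45^2 = 2025 ≡ 19 (mod 59)
24^8 ≡ 19^2 = 361 ≡ 7 (mod 59)
24^16 ≡ 7^2 = 49 (mod 59)
24^32 ≡ 49^2 = 2401 ≡ 41 (mod 59)
24^64 ≡ 41^2 = 1681 ≡ 29 (mod 59)
24^128 ≡ 29^2 = 841 ≡ 15 (mod 59)
24^155 = 24^128 * 24^16 * 24^8 * 24^2 * 24^1 ≡ 15 * 49 * 7 * 45 * 24 (mod 59).
Accumulate the product:
15 * 49 = 735 ≡ 27
27 * 7 = 189 ≡ 12
12 * 45 = 540 ≡ 9
9 * 24 = 216 ≡ 39

39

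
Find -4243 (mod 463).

387

-4243 = -10·463 + 387, so -4243 ≡ 387 (mod 463).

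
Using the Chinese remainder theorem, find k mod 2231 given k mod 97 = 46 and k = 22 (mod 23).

97⁻¹ mod 23: 97·14 ≡ 1 (mod 23), so 97⁻¹ ≡ 14.
k = 46 + 97·((22 − 46)·14 mod 23) = 46 + 97·9 = 919.

919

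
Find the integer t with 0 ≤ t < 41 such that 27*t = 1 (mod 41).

Run the extended Euclidean algorithm:
41 = 1·27 + 14
27 = 1·14 + 13
14 = 1·13 + 1
13 = 13·1 + 0
gcd(27, 41) = 1, so the inverse exists.
Bézout: 1 = 2·41 − 3·27.
So 27⁻¹ ≡ −3 ≡ 38 (mod 41).

38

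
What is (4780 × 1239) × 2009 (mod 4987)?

4780 × 1239 = 5922420 ≡ 2851 (mod 4987)
2851 × 2009 = 5727659 ≡ 2583 (mod 4987)

2583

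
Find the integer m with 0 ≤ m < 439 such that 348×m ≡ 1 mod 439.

By the extended Euclidean algorithm:
439 = 1*348 + 91
348 = 3*91 + 75
91 = 1*75 + 16
75 = 4*16 + 11
16 = 1*11 + 5
11 = 2*5 + 1
5 = 5*1 + 0
gcd(348, 439) = 1, so the inverse exists.
Back-substitute for 1:
1 = 1*11 − 2*5
  = −2*16 + 3*11
  = 3*75 − 14*16
  = −14*91 + 17*75
  = 17*348 − 65*91
  = −65*439 + 82*348
So 348⁻¹ ≡ 82 (mod 439).

82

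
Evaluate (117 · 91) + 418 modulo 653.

617

117 · 91 = 10647 ≡ 199 (mod 653)
199 + 418 = 617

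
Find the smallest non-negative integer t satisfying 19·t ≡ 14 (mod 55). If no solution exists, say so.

gcd(19, 55) = 1, so a unique solution mod 55 exists.
19⁻¹ ≡ 29 (mod 55).
t ≡ 29·14 ≡ 21 (mod 55).

21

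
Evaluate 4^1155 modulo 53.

Using repeated squaring:
1155 in binary is 10010000011, i.e. 1155 = 1024 + 128 + 2 + 1.
4^1 ≡ 4 (mod 53)
4^2 ≡ 4^2 = 16 (mod 53)
4^4 ≡ 16^2 = 256 ≡ 44 (mod 53)
4^8 ≡ 44^2 = 1936 ≡ 28 (mod 53)
4^16 ≡ 28^2 = 784 ≡ 42 (mod 53)
4^32 ≡ 42^2 = 1764 ≡ 15 (mod 53)
4^64 ≡ 15^2 = 225 ≡ 13 (mod 53)
4^128 ≡ 13^2 = 169 ≡ 10 (mod 53)
4^256 ≡ 10^2 = 100 ≡ 47 (mod 53)
4^512 ≡ 47^2 = 2209 ≡ 36 (mod 53)
4^1024 ≡ 36^2 = 1296 ≡ 24 (mod 53)
4^1155 = 4^1024 × 4^128 × 4^2 × 4^1 ≡ 24 × 10 × 16 × 4 (mod 53).
Accumulate the product:
24 × 10 = 240 ≡ 28
28 × 16 = 448 ≡ 24
24 × 4 = 96 ≡ 43

43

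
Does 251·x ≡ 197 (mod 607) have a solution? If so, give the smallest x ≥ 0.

557

gcd(251, 607) = 1, so a unique solution mod 607 exists.
251⁻¹ ≡ 237 (mod 607).
x ≡ 237·197 ≡ 557 (mod 607).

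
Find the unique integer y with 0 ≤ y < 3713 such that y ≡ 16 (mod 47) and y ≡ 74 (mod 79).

47⁻¹ mod 79: 47·37 ≡ 1 (mod 79), so 47⁻¹ ≡ 37.
y = 16 + 47·((74 − 16)·37 mod 79) = 16 + 47·13 = 627.

627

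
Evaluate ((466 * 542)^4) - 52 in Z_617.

466 * 542 = 252572 ≡ 219 (mod 617)
(219)^4 ≡ 77 (mod 617)
77 - 52 = 25

25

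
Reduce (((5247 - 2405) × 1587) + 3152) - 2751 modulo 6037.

5247 - 2405 = 2842
2842 × 1587 = 4510254 ≡ 615 (mod 6037)
615 + 3152 = 3767
3767 - 2751 = 1016

1016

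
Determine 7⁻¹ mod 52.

15

Run the extended Euclidean algorithm:
52 = 7·7 + 3
7 = 2·3 + 1
3 = 3·1 + 0
gcd(7, 52) = 1, so the inverse exists.
Back-substitute for 1:
1 = 1·7 − 2·3
  = −2·52 + 15·7
So 7⁻¹ ≡ 15 (mod 52).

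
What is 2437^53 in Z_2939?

1908

53 in binary is 110101, i.e. 53 = 32 + 16 + 4 + 1.
2437^1 ≡ 2437 (mod 2939)
2437^2 ≡ 2437^2 = 5938969 ≡ 2189 (mod 2939)
2437^4 ≡ 2189^2 = 4791721 ≡ 1151 (mod 2939)
2437^8 ≡ 1151^2 = 1324801 ≡ 2251 (mod 2939)
2437^16 ≡ 2251^2 = 5067001 ≡ 165 (mod 2939)
2437^32 ≡ 165^2 = 27225 ≡ 774 (mod 2939)
2437^53 = 2437^32 × 2437^16 × 2437^4 × 2437^1 ≡ 774 × 165 × 1151 × 2437 (mod 2939).
Accumulate the product:
774 × 165 = 127710 ≡ 1333
1333 × 1151 = 1534283 ≡ 125
125 × 2437 = 304625 ≡ 1908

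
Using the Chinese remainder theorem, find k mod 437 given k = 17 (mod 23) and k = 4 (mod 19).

23⁻¹ mod 19: 23×5 ≡ 1 (mod 19), so 23⁻¹ ≡ 5.
k = 17 + 23×((4 − 17)×5 mod 19) = 17 + 23×11 = 270.
Check: 270 mod 23 = 17, 270 mod 19 = 4. ✓

270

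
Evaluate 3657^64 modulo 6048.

3105

3657^1 ≡ 3657 (mod 6048)
3657^2 ≡ 3657^2 = 13373649 ≡ 1521 (mod 6048)
3657^4 ≡ 1521^2 = 2313441 ≡ 3105 (mod 6048)
3657^8 ≡ 3105^2 = 9641025 ≡ 513 (mod 6048)
3657^16 ≡ 513^2 = 263169 ≡ 3105 (mod 6048)
3657^32 ≡ 3105^2 = 9641025 ≡ 513 (mod 6048)
3657^64 ≡ 513^2 = 263169 ≡ 3105 (mod 6048)
So 3657^64 ≡ 3105 (mod 6048).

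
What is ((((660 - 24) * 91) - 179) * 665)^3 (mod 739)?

665

660 - 24 = 636
636 * 91 = 57876 ≡ 234 (mod 739)
234 - 179 = 55
55 * 665 = 36575 ≡ 364 (mod 739)
(364)^3 ≡ 665 (mod 739)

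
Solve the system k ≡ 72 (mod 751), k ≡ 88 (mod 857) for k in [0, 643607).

751⁻¹ mod 857: 751×477 ≡ 1 (mod 857), so 751⁻¹ ≡ 477.
k = 72 + 751×((88 − 72)×477 mod 857) = 72 + 751×776 = 582848.
Check: 582848 mod 751 = 72, 582848 mod 857 = 88. ✓

582848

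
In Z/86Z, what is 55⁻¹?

Apply the Euclidean algorithm and back-substitute:
86 = 1×55 + 31
55 = 1×31 + 24
31 = 1×24 + 7
24 = 3×7 + 3
7 = 2×3 + 1
3 = 3×1 + 0
gcd(55, 86) = 1, so the inverse exists.
Bézout: 1 = 16×86 − 25×55.
So 55⁻¹ ≡ −25 ≡ 61 (mod 86).

61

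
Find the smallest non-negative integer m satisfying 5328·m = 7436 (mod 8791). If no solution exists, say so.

gcd(5328, 8791) = 1, so a unique solution mod 8791 exists.
5328⁻¹ ≡ 2206 (mod 8791).
m ≡ 2206·7436 ≡ 8601 (mod 8791).

8601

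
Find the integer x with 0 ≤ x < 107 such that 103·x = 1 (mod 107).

107 = 1*103 + 4
103 = 25*4 + 3
4 = 1*3 + 1
3 = 3*1 + 0
gcd(103, 107) = 1, so the inverse exists.
Back-substitute for 1:
1 = 1*4 − 1*3
  = −1*103 + 26*4
  = 26*107 − 27*103
So 103⁻¹ ≡ −27 ≡ 80 (mod 107).

80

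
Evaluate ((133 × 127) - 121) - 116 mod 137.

77

133 × 127 = 16891 ≡ 40 (mod 137)
40 - 121 = -81 ≡ 56 (mod 137)
56 - 116 = -60 ≡ 77 (mod 137)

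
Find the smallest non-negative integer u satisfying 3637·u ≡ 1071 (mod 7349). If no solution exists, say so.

gcd(3637, 7349) = 1, so a unique solution mod 7349 exists.
3637⁻¹ ≡ 7153 (mod 7349).
u ≡ 7153·1071 ≡ 3205 (mod 7349).

3205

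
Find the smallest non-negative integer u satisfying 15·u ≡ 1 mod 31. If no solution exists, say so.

29

gcd(15, 31) = 1, so a unique solution mod 31 exists.
15⁻¹ ≡ 29 (mod 31).
u ≡ 29·1 ≡ 29 (mod 31).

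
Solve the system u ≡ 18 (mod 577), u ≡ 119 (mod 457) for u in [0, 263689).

577⁻¹ mod 457: 577*179 ≡ 1 (mod 457), so 577⁻¹ ≡ 179.
u = 18 + 577*((119 − 18)*179 mod 457) = 18 + 577*256 = 147730.
Check: 147730 mod 577 = 18, 147730 mod 457 = 119. ✓

147730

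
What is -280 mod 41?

-280 = -7·41 + 7, so -280 ≡ 7 (mod 41).

7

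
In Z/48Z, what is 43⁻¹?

Apply the Euclidean algorithm and back-substitute:
48 = 1*43 + 5
43 = 8*5 + 3
5 = 1*3 + 2
3 = 1*2 + 1
2 = 2*1 + 0
gcd(43, 48) = 1, so the inverse exists.
Back-substitute for 1:
1 = 1*3 − 1*2
  = −1*5 + 2*3
  = 2*43 − 17*5
  = −17*48 + 19*43
So 43⁻¹ ≡ 19 (mod 48).

19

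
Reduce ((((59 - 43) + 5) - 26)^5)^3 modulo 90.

55

59 - 43 = 16
16 + 5 = 21
21 - 26 = -5 ≡ 85 (mod 90)
(85)^5 ≡ 25 (mod 90)
(25)^3 ≡ 55 (mod 90)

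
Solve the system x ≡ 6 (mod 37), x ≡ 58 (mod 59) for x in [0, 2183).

117

37⁻¹ mod 59: 37×8 ≡ 1 (mod 59), so 37⁻¹ ≡ 8.
x = 6 + 37×((58 − 6)×8 mod 59) = 6 + 37×3 = 117.
Check: 117 mod 37 = 6, 117 mod 59 = 58. ✓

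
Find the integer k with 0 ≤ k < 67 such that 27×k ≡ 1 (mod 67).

5

67 = 2·27 + 13
27 = 2·13 + 1
13 = 13·1 + 0
gcd(27, 67) = 1, so the inverse exists.
Back-substitute for 1:
1 = 1·27 − 2·13
  = −2·67 + 5·27
So 27⁻¹ ≡ 5 (mod 67).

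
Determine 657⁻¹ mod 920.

920 = 1*657 + 263
657 = 2*263 + 131
263 = 2*131 + 1
131 = 131*1 + 0
gcd(657, 920) = 1, so the inverse exists.
Back-substitute for 1:
1 = 1*263 − 2*131
  = −2*657 + 5*263
  = 5*920 − 7*657
So 657⁻¹ ≡ −7 ≡ 913 (mod 920).

913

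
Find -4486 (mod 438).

-4486 = -11·438 + 332, so -4486 ≡ 332 (mod 438).

332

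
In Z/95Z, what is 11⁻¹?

26

95 = 8*11 + 7
11 = 1*7 + 4
7 = 1*4 + 3
4 = 1*3 + 1
3 = 3*1 + 0
gcd(11, 95) = 1, so the inverse exists.
Back-substitute for 1:
1 = 1*4 − 1*3
  = −1*7 + 2*4
  = 2*11 − 3*7
  = −3*95 + 26*11
So 11⁻¹ ≡ 26 (mod 95).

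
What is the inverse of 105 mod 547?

Run the extended Euclidean algorithm:
547 = 5*105 + 22
105 = 4*22 + 17
22 = 1*17 + 5
17 = 3*5 + 2
5 = 2*2 + 1
2 = 2*1 + 0
gcd(105, 547) = 1, so the inverse exists.
Back-substitute for 1:
1 = 1*5 − 2*2
  = −2*17 + 7*5
  = 7*22 − 9*17
  = −9*105 + 43*22
  = 43*547 − 224*105
So 105⁻¹ ≡ −224 ≡ 323 (mod 547).

323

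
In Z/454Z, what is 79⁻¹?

454 = 5·79 + 59
79 = 1·59 + 20
59 = 2·20 + 19
20 = 1·19 + 1
19 = 19·1 + 0
gcd(79, 454) = 1, so the inverse exists.
Bézout: 1 = −4·454 + 23·79.
So 79⁻¹ ≡ 23 (mod 454).

23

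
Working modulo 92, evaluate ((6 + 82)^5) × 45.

12

6 + 82 = 88
(88)^5 ≡ 80 (mod 92)
80 × 45 = 3600 ≡ 12 (mod 92)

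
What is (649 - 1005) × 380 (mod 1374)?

746

649 - 1005 = -356 ≡ 1018 (mod 1374)
1018 × 380 = 386840 ≡ 746 (mod 1374)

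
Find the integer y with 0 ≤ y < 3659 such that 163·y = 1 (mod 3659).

3659 = 22*163 + 73
163 = 2*73 + 17
73 = 4*17 + 5
17 = 3*5 + 2
5 = 2*2 + 1
2 = 2*1 + 0
gcd(163, 3659) = 1, so the inverse exists.
Back-substitute for 1:
1 = 1*5 − 2*2
  = −2*17 + 7*5
  = 7*73 − 30*17
  = −30*163 + 67*73
  = 67*3659 − 1504*163
So 163⁻¹ ≡ −1504 ≡ 2155 (mod 3659).

2155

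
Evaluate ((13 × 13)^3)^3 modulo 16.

13 × 13 = 169 ≡ 9 (mod 16)
(9)^3 ≡ 9 (mod 16)
(9)^3 ≡ 9 (mod 16)

9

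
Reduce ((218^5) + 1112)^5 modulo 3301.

(218)^5 ≡ 868 (mod 3301)
868 + 1112 = 1980
(1980)^5 ≡ 2871 (mod 3301)

2871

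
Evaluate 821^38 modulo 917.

821^1 ≡ 821 (mod 917)
821^2 ≡ 821^2 = 674041 ≡ 46 (mod 917)
821^4 ≡ 46^2 = 2116 ≡ 282 (mod 917)
821^8 ≡ 282^2 = 79524 ≡ 662 (mod 917)
821^16 ≡ 662^2 = 438244 ≡ 835 (mod 917)
821^32 ≡ 835^2 = 697225 ≡ 305 (mod 917)
821^38 = 821^32 * 821^4 * 821^2 ≡ 305 * 282 * 46 (mod 917).
Accumulate the product:
305 * 282 = 86010 ≡ 729
729 * 46 = 33534 ≡ 522

522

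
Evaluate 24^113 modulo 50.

Compute successive squares:
113 in binary is 1110001, i.e. 113 = 64 + 32 + 16 + 1.
24^1 ≡ 24 (mod 50)
24^2 ≡ 24^2 = 576 ≡ 26 (mod 50)
24^4 ≡ 26^2 = 676 ≡ 26 (mod 50)
24^8 ≡ 26^2 = 676 ≡ 26 (mod 50)
24^16 ≡ 26^2 = 676 ≡ 26 (mod 50)
24^32 ≡ 26^2 = 676 ≡ 26 (mod 50)
24^64 ≡ 26^2 = 676 ≡ 26 (mod 50)
24^113 = 24^64 × 24^32 × 24^16 × 24^1 ≡ 26 × 26 × 26 × 24 (mod 50).
Accumulate the product:
26 × 26 = 676 ≡ 26
26 × 26 = 676 ≡ 26
26 × 24 = 624 ≡ 24

24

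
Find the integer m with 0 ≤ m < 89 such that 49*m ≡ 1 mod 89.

20

Apply the Euclidean algorithm and back-substitute:
89 = 1×49 + 40
49 = 1×40 + 9
40 = 4×9 + 4
9 = 2×4 + 1
4 = 4×1 + 0
gcd(49, 89) = 1, so the inverse exists.
Bézout: 1 = −11×89 + 20×49.
So 49⁻¹ ≡ 20 (mod 89).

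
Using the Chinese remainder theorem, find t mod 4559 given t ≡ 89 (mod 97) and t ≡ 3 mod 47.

97⁻¹ mod 47: 97×16 ≡ 1 (mod 47), so 97⁻¹ ≡ 16.
t = 89 + 97×((3 − 89)×16 mod 47) = 89 + 97×34 = 3387.

3387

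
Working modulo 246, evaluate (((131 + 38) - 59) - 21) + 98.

187

131 + 38 = 169
169 - 59 = 110
110 - 21 = 89
89 + 98 = 187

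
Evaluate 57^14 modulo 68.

9

Using repeated squaring:
14 in binary is 1110, i.e. 14 = 8 + 4 + 2.
57^1 ≡ 57 (mod 68)
57^2 ≡ 57^2 = 3249 ≡ 53 (mod 68)
57^4 ≡ 53^2 = 2809 ≡ 21 (mod 68)
57^8 ≡ 21^2 = 441 ≡ 33 (mod 68)
57^14 = 57^8 · 57^4 · 57^2 ≡ 33 · 21 · 53 (mod 68).
Accumulate the product:
33 · 21 = 693 ≡ 13
13 · 53 = 689 ≡ 9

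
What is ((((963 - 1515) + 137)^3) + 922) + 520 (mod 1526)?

963 - 1515 = -552 ≡ 974 (mod 1526)
974 + 137 = 1111
(1111)^3 ≡ 1413 (mod 1526)
1413 + 922 = 2335 ≡ 809 (mod 1526)
809 + 520 = 1329

1329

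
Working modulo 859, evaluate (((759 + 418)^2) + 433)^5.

459

759 + 418 = 1177 ≡ 318 (mod 859)
(318)^2 ≡ 621 (mod 859)
621 + 433 = 1054 ≡ 195 (mod 859)
(195)^5 ≡ 459 (mod 859)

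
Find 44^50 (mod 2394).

Using repeated squaring:
50 in binary is 110010, i.e. 50 = 32 + 16 + 2.
44^1 ≡ 44 (mod 2394)
44^2 ≡ 44^2 = 1936 (mod 2394)
44^4 ≡ 1936^2 = 3748096 ≡ 1486 (mod 2394)
44^8 ≡ 1486^2 = 2208196 ≡ 928 (mod 2394)
44^16 ≡ 928^2 = 861184 ≡ 1738 (mod 2394)
44^32 ≡ 1738^2 = 3020644 ≡ 1810 (mod 2394)
44^50 = 44^32 · 44^16 · 44^2 ≡ 1810 · 1738 · 1936 (mod 2394).
Accumulate the product:
1810 · 1738 = 3145780 ≡ 64
64 · 1936 = 123904 ≡ 1810

1810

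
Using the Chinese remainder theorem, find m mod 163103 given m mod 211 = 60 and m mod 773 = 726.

211⁻¹ mod 773: 211×392 ≡ 1 (mod 773), so 211⁻¹ ≡ 392.
m = 60 + 211×((726 − 60)×392 mod 773) = 60 + 211×571 = 120541.

120541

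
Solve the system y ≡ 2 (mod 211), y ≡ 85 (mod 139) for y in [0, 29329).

211⁻¹ mod 139: 211×56 ≡ 1 (mod 139), so 211⁻¹ ≡ 56.
y = 2 + 211×((85 − 2)×56 mod 139) = 2 + 211×61 = 12873.
Check: 12873 mod 211 = 2, 12873 mod 139 = 85. ✓

12873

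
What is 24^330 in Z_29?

24

330 in binary is 101001010, i.e. 330 = 256 + 64 + 8 + 2.
24^1 ≡ 24 (mod 29)
24^2 ≡ 24^2 = 576 ≡ 25 (mod 29)
24^4 ≡ 25^2 = 625 ≡ 16 (mod 29)
24^8 ≡ 16^2 = 256 ≡ 24 (mod 29)
24^16 ≡ 24^2 = 576 ≡ 25 (mod 29)
24^32 ≡ 25^2 = 625 ≡ 16 (mod 29)
24^64 ≡ 16^2 = 256 ≡ 24 (mod 29)
24^128 ≡ 24^2 = 576 ≡ 25 (mod 29)
24^256 ≡ 25^2 = 625 ≡ 16 (mod 29)
24^330 = 24^256 × 24^64 × 24^8 × 24^2 ≡ 16 × 24 × 24 × 25 (mod 29).
Accumulate the product:
16 × 24 = 384 ≡ 7
7 × 24 = 168 ≡ 23
23 × 25 = 575 ≡ 24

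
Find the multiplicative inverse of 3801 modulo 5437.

4882

Run the extended Euclidean algorithm:
5437 = 1×3801 + 1636
3801 = 2×1636 + 529
1636 = 3×529 + 49
529 = 10×49 + 39
49 = 1×39 + 10
39 = 3×10 + 9
10 = 1×9 + 1
9 = 9×1 + 0
gcd(3801, 5437) = 1, so the inverse exists.
Back-substitute for 1:
1 = 1×10 − 1×9
  = −1×39 + 4×10
  = 4×49 − 5×39
  = −5×529 + 54×49
  = 54×1636 − 167×529
  = −167×3801 + 388×1636
  = 388×5437 − 555×3801
So 3801⁻¹ ≡ −555 ≡ 4882 (mod 5437).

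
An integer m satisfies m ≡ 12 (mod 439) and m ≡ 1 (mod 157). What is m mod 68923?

54009

439⁻¹ mod 157: 439·103 ≡ 1 (mod 157), so 439⁻¹ ≡ 103.
m = 12 + 439·((1 − 12)·103 mod 157) = 12 + 439·123 = 54009.
Check: 54009 mod 439 = 12, 54009 mod 157 = 1. ✓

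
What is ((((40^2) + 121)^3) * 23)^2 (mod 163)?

126

(40)^2 ≡ 133 (mod 163)
133 + 121 = 254 ≡ 91 (mod 163)
(91)^3 ≡ 22 (mod 163)
22 * 23 = 506 ≡ 17 (mod 163)
(17)^2 ≡ 126 (mod 163)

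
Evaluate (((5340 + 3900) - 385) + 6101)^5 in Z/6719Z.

5340 + 3900 = 9240 ≡ 2521 (mod 6719)
2521 - 385 = 2136
2136 + 6101 = 8237 ≡ 1518 (mod 6719)
(1518)^5 ≡ 3777 (mod 6719)

3777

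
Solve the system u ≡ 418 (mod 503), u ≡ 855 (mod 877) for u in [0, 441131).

503⁻¹ mod 877: 503·68 ≡ 1 (mod 877), so 503⁻¹ ≡ 68.
u = 418 + 503·((855 − 418)·68 mod 877) = 418 + 503·775 = 390243.

390243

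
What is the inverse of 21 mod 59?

45

Apply the Euclidean algorithm and back-substitute:
59 = 2×21 + 17
21 = 1×17 + 4
17 = 4×4 + 1
4 = 4×1 + 0
gcd(21, 59) = 1, so the inverse exists.
Back-substitute for 1:
1 = 1×17 − 4×4
  = −4×21 + 5×17
  = 5×59 − 14×21
So 21⁻¹ ≡ −14 ≡ 45 (mod 59).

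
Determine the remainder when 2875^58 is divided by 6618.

By square-and-multiply:
58 in binary is 111010, i.e. 58 = 32 + 16 + 8 + 2.
2875^1 ≡ 2875 (mod 6618)
2875^2 ≡ 2875^2 = 8265625 ≡ 6361 (mod 6618)
2875^4 ≡ 6361^2 = 40462321 ≡ 6487 (mod 6618)
2875^8 ≡ 6487^2 = 42081169 ≡ 3925 (mod 6618)
2875^16 ≡ 3925^2 = 15405625 ≡ 5539 (mod 6618)
2875^32 ≡ 5539^2 = 30680521 ≡ 6091 (mod 6618)
2875^58 = 2875^32 · 2875^16 · 2875^8 · 2875^2 ≡ 6091 · 5539 · 3925 · 6361 (mod 6618).
Accumulate the product:
6091 · 5539 = 33738049 ≡ 6103
6103 · 3925 = 23954275 ≡ 3733
3733 · 6361 = 23745613 ≡ 229

229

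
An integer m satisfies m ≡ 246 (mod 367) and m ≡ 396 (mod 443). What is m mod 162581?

12357

367⁻¹ mod 443: 367*204 ≡ 1 (mod 443), so 367⁻¹ ≡ 204.
m = 246 + 367*((396 − 246)*204 mod 443) = 246 + 367*33 = 12357.
Check: 12357 mod 367 = 246, 12357 mod 443 = 396. ✓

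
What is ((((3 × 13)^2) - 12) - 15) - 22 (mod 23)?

0

3 × 13 = 39 ≡ 16 (mod 23)
(16)^2 ≡ 3 (mod 23)
3 - 12 = -9 ≡ 14 (mod 23)
14 - 15 = -1 ≡ 22 (mod 23)
22 - 22 = 0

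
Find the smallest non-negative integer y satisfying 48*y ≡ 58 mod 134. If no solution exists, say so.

gcd(48, 134) = 2, and 2 | 58, so solutions exist.
Divide through by 2: 24*y ≡ 29 mod 67.
24⁻¹ ≡ 14 (mod 67).
y ≡ 14*29 ≡ 4 (mod 67).
The smallest non-negative solution is y = 4.

4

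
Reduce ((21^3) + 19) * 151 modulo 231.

(21)^3 ≡ 21 (mod 231)
21 + 19 = 40
40 * 151 = 6040 ≡ 34 (mod 231)

34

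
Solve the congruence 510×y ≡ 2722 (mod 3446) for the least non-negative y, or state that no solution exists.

gcd(510, 3446) = 2, and 2 | 2722, so solutions exist.
Divide through by 2: 255×y mod 1723 = 1361.
255⁻¹ ≡ 1473 (mod 1723).
y ≡ 1473×1361 ≡ 904 (mod 1723).
The smallest non-negative solution is y = 904.

904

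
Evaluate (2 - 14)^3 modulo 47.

11

2 - 14 = -12 ≡ 35 (mod 47)
(35)^3 ≡ 11 (mod 47)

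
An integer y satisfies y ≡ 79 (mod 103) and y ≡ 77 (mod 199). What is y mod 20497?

17589

103⁻¹ mod 199: 103×114 ≡ 1 (mod 199), so 103⁻¹ ≡ 114.
y = 79 + 103×((77 − 79)×114 mod 199) = 79 + 103×170 = 17589.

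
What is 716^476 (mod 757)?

508

476 in binary is 111011100, i.e. 476 = 256 + 128 + 64 + 16 + 8 + 4.
716^1 ≡ 716 (mod 757)
716^2 ≡ 716^2 = 512656 ≡ 167 (mod 757)
716^4 ≡ 167^2 = 27889 ≡ 637 (mod 757)
716^8 ≡ 637^2 = 405769 ≡ 17 (mod 757)
716^16 ≡ 17^2 = 289 (mod 757)
716^32 ≡ 289^2 = 83521 ≡ 251 (mod 757)
716^64 ≡ 251^2 = 63001 ≡ 170 (mod 757)
716^128 ≡ 170^2 = 28900 ≡ 134 (mod 757)
716^256 ≡ 134^2 = 17956 ≡ 545 (mod 757)
716^476 = 716^256 × 716^128 × 716^64 × 716^16 × 716^8 × 716^4 ≡ 545 × 134 × 170 × 289 × 17 × 637 (mod 757).
Accumulate the product:
545 × 134 = 73030 ≡ 358
358 × 170 = 60860 ≡ 300
300 × 289 = 86700 ≡ 402
402 × 17 = 6834 ≡ 21
21 × 637 = 13377 ≡ 508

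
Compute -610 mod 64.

30

-610 = -10·64 + 30, so -610 ≡ 30 (mod 64).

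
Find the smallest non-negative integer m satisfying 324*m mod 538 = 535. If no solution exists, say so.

gcd(324, 538) = 2, and 2 does not divide 535.
So the congruence has no solution.

no solution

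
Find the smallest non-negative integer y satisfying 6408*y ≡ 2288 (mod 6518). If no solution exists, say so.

631

gcd(6408, 6518) = 2, and 2 | 2288, so solutions exist.
Divide through by 2: 3204*y ≡ 1144 (mod 3259).
3204⁻¹ ≡ 237 (mod 3259).
y ≡ 237*1144 ≡ 631 (mod 3259).
The smallest non-negative solution is y = 631.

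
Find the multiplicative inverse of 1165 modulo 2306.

Run the extended Euclidean algorithm:
2306 = 1*1165 + 1141
1165 = 1*1141 + 24
1141 = 47*24 + 13
24 = 1*13 + 11
13 = 1*11 + 2
11 = 5*2 + 1
2 = 2*1 + 0
gcd(1165, 2306) = 1, so the inverse exists.
Bézout: 1 = −534*2306 + 1057*1165.
So 1165⁻¹ ≡ 1057 (mod 2306).

1057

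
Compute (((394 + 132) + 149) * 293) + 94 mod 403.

399

394 + 132 = 526 ≡ 123 (mod 403)
123 + 149 = 272
272 * 293 = 79696 ≡ 305 (mod 403)
305 + 94 = 399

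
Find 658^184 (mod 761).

152

184 in binary is 10111000, i.e. 184 = 128 + 32 + 16 + 8.
658^1 ≡ 658 (mod 761)
658^2 ≡ 658^2 = 432964 ≡ 716 (mod 761)
658^4 ≡ 716^2 = 512656 ≡ 503 (mod 761)
658^8 ≡ 503^2 = 253009 ≡ 357 (mod 761)
658^16 ≡ 357^2 = 127449 ≡ 362 (mod 761)
658^32 ≡ 362^2 = 131044 ≡ 152 (mod 761)
658^64 ≡ 152^2 = 23104 ≡ 274 (mod 761)
658^128 ≡ 274^2 = 75076 ≡ 498 (mod 761)
658^184 = 658^128 * 658^32 * 658^16 * 658^8 ≡ 498 * 152 * 362 * 357 (mod 761).
Accumulate the product:
498 * 152 = 75696 ≡ 357
357 * 362 = 129234 ≡ 625
625 * 357 = 223125 ≡ 152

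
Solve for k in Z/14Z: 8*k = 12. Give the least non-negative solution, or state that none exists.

5

gcd(8, 14) = 2, and 2 | 12, so solutions exist.
Divide through by 2: 4*k = 6 (mod 7).
4⁻¹ ≡ 2 (mod 7).
k ≡ 2*6 ≡ 5 (mod 7).
The smallest non-negative solution is k = 5.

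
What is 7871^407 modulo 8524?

3635

Compute successive squares:
7871^1 ≡ 7871 (mod 8524)
7871^2 ≡ 7871^2 = 61952641 ≡ 209 (mod 8524)
7871^4 ≡ 209^2 = 43681 ≡ 1061 (mod 8524)
7871^8 ≡ 1061^2 = 1125721 ≡ 553 (mod 8524)
7871^16 ≡ 553^2 = 305809 ≡ 7469 (mod 8524)
7871^32 ≡ 7469^2 = 55785961 ≡ 4905 (mod 8524)
7871^64 ≡ 4905^2 = 24059025 ≡ 4297 (mod 8524)
7871^128 ≡ 4297^2 = 18464209 ≡ 1225 (mod 8524)
7871^256 ≡ 1225^2 = 1500625 ≡ 401 (mod 8524)
7871^407 = 7871^256 * 7871^128 * 7871^16 * 7871^4 * 7871^2 * 7871^1 ≡ 401 * 1225 * 7469 * 1061 * 209 * 7871 (mod 8524).
Accumulate the product:
401 * 1225 = 491225 ≡ 5357
5357 * 7469 = 40011433 ≡ 8301
8301 * 1061 = 8807361 ≡ 2069
2069 * 209 = 432421 ≡ 6221
6221 * 7871 = 48965491 ≡ 3635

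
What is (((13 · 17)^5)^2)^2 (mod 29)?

13 · 17 = 221 ≡ 18 (mod 29)
(18)^5 ≡ 15 (mod 29)
(15)^2 ≡ 22 (mod 29)
(22)^2 ≡ 20 (mod 29)

20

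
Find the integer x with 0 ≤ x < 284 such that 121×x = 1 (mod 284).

284 = 2*121 + 42
121 = 2*42 + 37
42 = 1*37 + 5
37 = 7*5 + 2
5 = 2*2 + 1
2 = 2*1 + 0
gcd(121, 284) = 1, so the inverse exists.
Back-substitute for 1:
1 = 1*5 − 2*2
  = −2*37 + 15*5
  = 15*42 − 17*37
  = −17*121 + 49*42
  = 49*284 − 115*121
So 121⁻¹ ≡ −115 ≡ 169 (mod 284).

169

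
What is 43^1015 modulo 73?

66

43^1 ≡ 43 (mod 73)
43^2 ≡ 43^2 = 1849 ≡ 24 (mod 73)
43^4 ≡ 24^2 = 576 ≡ 65 (mod 73)
43^8 ≡ 65^2 = 4225 ≡ 64 (mod 73)
43^16 ≡ 64^2 = 4096 ≡ 8 (mod 73)
43^32 ≡ 8^2 = 64 (mod 73)
43^64 ≡ 64^2 = 4096 ≡ 8 (mod 73)
43^128 ≡ 8^2 = 64 (mod 73)
43^256 ≡ 64^2 = 4096 ≡ 8 (mod 73)
43^512 ≡ 8^2 = 64 (mod 73)
43^1015 = 43^512 × 43^256 × 43^128 × 43^64 × 43^32 × 43^16 × 43^4 × 43^2 × 43^1 ≡ 64 × 8 × 64 × 8 × 64 × 8 × 65 × 24 × 43 (mod 73).
Accumulate the product:
64 × 8 = 512 ≡ 1
1 × 64 = 64
64 × 8 = 512 ≡ 1
1 × 64 = 64
64 × 8 = 512 ≡ 1
1 × 65 = 65
65 × 24 = 1560 ≡ 27
27 × 43 = 1161 ≡ 66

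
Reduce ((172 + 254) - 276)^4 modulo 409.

25

172 + 254 = 426 ≡ 17 (mod 409)
17 - 276 = -259 ≡ 150 (mod 409)
(150)^4 ≡ 25 (mod 409)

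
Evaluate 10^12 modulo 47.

32

12 in binary is 1100, i.e. 12 = 8 + 4.
10^1 ≡ 10 (mod 47)
10^2 ≡ 10^2 = 100 ≡ 6 (mod 47)
10^4 ≡ 6^2 = 36 (mod 47)
10^8 ≡ 36^2 = 1296 ≡ 27 (mod 47)
10^12 = 10^8 × 10^4 ≡ 27 × 36 (mod 47).
27 × 36 = 972 ≡ 32 (mod 47).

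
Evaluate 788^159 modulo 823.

159 in binary is 10011111, i.e. 159 = 128 + 16 + 8 + 4 + 2 + 1.
788^1 ≡ 788 (mod 823)
788^2 ≡ 788^2 = 620944 ≡ 402 (mod 823)
788^4 ≡ 402^2 = 161604 ≡ 296 (mod 823)
788^8 ≡ 296^2 = 87616 ≡ 378 (mod 823)
788^16 ≡ 378^2 = 142884 ≡ 505 (mod 823)
788^32 ≡ 505^2 = 255025 ≡ 718 (mod 823)
788^64 ≡ 718^2 = 515524 ≡ 326 (mod 823)
788^128 ≡ 326^2 = 106276 ≡ 109 (mod 823)
788^159 = 788^128 × 788^16 × 788^8 × 788^4 × 788^2 × 788^1 ≡ 109 × 505 × 378 × 296 × 402 × 788 (mod 823).
Accumulate the product:
109 × 505 = 55045 ≡ 727
727 × 378 = 274806 ≡ 747
747 × 296 = 221112 ≡ 548
548 × 402 = 220296 ≡ 555
555 × 788 = 437340 ≡ 327

327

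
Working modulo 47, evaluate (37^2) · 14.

37

(37)^2 ≡ 6 (mod 47)
6 · 14 = 84 ≡ 37 (mod 47)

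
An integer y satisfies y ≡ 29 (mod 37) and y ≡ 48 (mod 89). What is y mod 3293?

1472

37⁻¹ mod 89: 37*77 ≡ 1 (mod 89), so 37⁻¹ ≡ 77.
y = 29 + 37*((48 − 29)*77 mod 89) = 29 + 37*39 = 1472.
Check: 1472 mod 37 = 29, 1472 mod 89 = 48. ✓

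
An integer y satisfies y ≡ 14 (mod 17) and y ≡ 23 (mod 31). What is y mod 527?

116

17⁻¹ mod 31: 17×11 ≡ 1 (mod 31), so 17⁻¹ ≡ 11.
y = 14 + 17×((23 − 14)×11 mod 31) = 14 + 17×6 = 116.
Check: 116 mod 17 = 14, 116 mod 31 = 23. ✓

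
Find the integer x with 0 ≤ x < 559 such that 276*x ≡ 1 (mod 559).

Run the extended Euclidean algorithm:
559 = 2*276 + 7
276 = 39*7 + 3
7 = 2*3 + 1
3 = 3*1 + 0
gcd(276, 559) = 1, so the inverse exists.
Bézout: 1 = 79*559 − 160*276.
So 276⁻¹ ≡ −160 ≡ 399 (mod 559).

399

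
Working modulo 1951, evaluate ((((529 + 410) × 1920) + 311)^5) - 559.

529 + 410 = 939
939 × 1920 = 1802880 ≡ 156 (mod 1951)
156 + 311 = 467
(467)^5 ≡ 464 (mod 1951)
464 - 559 = -95 ≡ 1856 (mod 1951)

1856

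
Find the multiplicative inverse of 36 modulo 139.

139 = 3×36 + 31
36 = 1×31 + 5
31 = 6×5 + 1
5 = 5×1 + 0
gcd(36, 139) = 1, so the inverse exists.
Back-substitute for 1:
1 = 1×31 − 6×5
  = −6×36 + 7×31
  = 7×139 − 27×36
So 36⁻¹ ≡ −27 ≡ 112 (mod 139).

112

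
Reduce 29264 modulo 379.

29264 = 77×379 + 81, so 29264 ≡ 81 (mod 379).

81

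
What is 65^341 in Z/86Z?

39

By square-and-multiply:
65^1 ≡ 65 (mod 86)
65^2 ≡ 65^2 = 4225 ≡ 11 (mod 86)
65^4 ≡ 11^2 = 121 ≡ 35 (mod 86)
65^8 ≡ 35^2 = 1225 ≡ 21 (mod 86)
65^16 ≡ 21^2 = 441 ≡ 11 (mod 86)
65^32 ≡ 11^2 = 121 ≡ 35 (mod 86)
65^64 ≡ 35^2 = 1225 ≡ 21 (mod 86)
65^128 ≡ 21^2 = 441 ≡ 11 (mod 86)
65^256 ≡ 11^2 = 121 ≡ 35 (mod 86)
65^341 = 65^256 · 65^64 · 65^16 · 65^4 · 65^1 ≡ 35 · 21 · 11 · 35 · 65 (mod 86).
Accumulate the product:
35 · 21 = 735 ≡ 47
47 · 11 = 517 ≡ 1
1 · 35 = 35
35 · 65 = 2275 ≡ 39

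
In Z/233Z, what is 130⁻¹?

95

233 = 1*130 + 103
130 = 1*103 + 27
103 = 3*27 + 22
27 = 1*22 + 5
22 = 4*5 + 2
5 = 2*2 + 1
2 = 2*1 + 0
gcd(130, 233) = 1, so the inverse exists.
Back-substitute for 1:
1 = 1*5 − 2*2
  = −2*22 + 9*5
  = 9*27 − 11*22
  = −11*103 + 42*27
  = 42*130 − 53*103
  = −53*233 + 95*130
So 130⁻¹ ≡ 95 (mod 233).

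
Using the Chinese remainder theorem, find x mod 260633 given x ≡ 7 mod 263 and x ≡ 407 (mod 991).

246175

263⁻¹ mod 991: 263*260 ≡ 1 (mod 991), so 263⁻¹ ≡ 260.
x = 7 + 263*((407 − 7)*260 mod 991) = 7 + 263*936 = 246175.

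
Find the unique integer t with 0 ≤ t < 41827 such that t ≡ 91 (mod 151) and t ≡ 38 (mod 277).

151⁻¹ mod 277: 151·266 ≡ 1 (mod 277), so 151⁻¹ ≡ 266.
t = 91 + 151·((38 − 91)·266 mod 277) = 91 + 151·29 = 4470.
Check: 4470 mod 151 = 91, 4470 mod 277 = 38. ✓

4470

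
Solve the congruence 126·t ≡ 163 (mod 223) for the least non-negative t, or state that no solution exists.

gcd(126, 223) = 1, so a unique solution mod 223 exists.
126⁻¹ ≡ 200 (mod 223).
t ≡ 200·163 ≡ 42 (mod 223).

42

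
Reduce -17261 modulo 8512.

-17261 = -3*8512 + 8275, so -17261 ≡ 8275 (mod 8512).

8275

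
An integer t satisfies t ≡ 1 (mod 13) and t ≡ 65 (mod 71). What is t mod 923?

846

13⁻¹ mod 71: 13·11 ≡ 1 (mod 71), so 13⁻¹ ≡ 11.
t = 1 + 13·((65 − 1)·11 mod 71) = 1 + 13·65 = 846.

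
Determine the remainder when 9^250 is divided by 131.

60

9^1 ≡ 9 (mod 131)
9^2 ≡ 9^2 = 81 (mod 131)
9^4 ≡ 81^2 = 6561 ≡ 11 (mod 131)
9^8 ≡ 11^2 = 121 (mod 131)
9^16 ≡ 121^2 = 14641 ≡ 100 (mod 131)
9^32 ≡ 100^2 = 10000 ≡ 44 (mod 131)
9^64 ≡ 44^2 = 1936 ≡ 102 (mod 131)
9^128 ≡ 102^2 = 10404 ≡ 55 (mod 131)
9^250 = 9^128 · 9^64 · 9^32 · 9^16 · 9^8 · 9^2 ≡ 55 · 102 · 44 · 100 · 121 · 81 (mod 131).
Accumulate the product:
55 · 102 = 5610 ≡ 108
108 · 44 = 4752 ≡ 36
36 · 100 = 3600 ≡ 63
63 · 121 = 7623 ≡ 25
25 · 81 = 2025 ≡ 60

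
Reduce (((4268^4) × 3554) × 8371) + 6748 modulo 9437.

9221

(4268)^4 ≡ 4767 (mod 9437)
4767 × 3554 = 16941918 ≡ 2503 (mod 9437)
2503 × 8371 = 20952613 ≡ 2473 (mod 9437)
2473 + 6748 = 9221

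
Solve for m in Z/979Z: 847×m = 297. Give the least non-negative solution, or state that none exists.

20

gcd(847, 979) = 11, and 11 | 297, so solutions exist.
Divide through by 11: 77×m ≡ 27 (mod 89).
77⁻¹ ≡ 37 (mod 89).
m ≡ 37×27 ≡ 20 (mod 89).
The smallest non-negative solution is m = 20.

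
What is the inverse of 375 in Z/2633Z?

2303

Run the extended Euclidean algorithm:
2633 = 7×375 + 8
375 = 46×8 + 7
8 = 1×7 + 1
7 = 7×1 + 0
gcd(375, 2633) = 1, so the inverse exists.
Bézout: 1 = 47×2633 − 330×375.
So 375⁻¹ ≡ −330 ≡ 2303 (mod 2633).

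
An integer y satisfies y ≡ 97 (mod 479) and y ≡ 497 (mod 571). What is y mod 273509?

247740

479⁻¹ mod 571: 479·391 ≡ 1 (mod 571), so 479⁻¹ ≡ 391.
y = 97 + 479·((497 − 97)·391 mod 571) = 97 + 479·517 = 247740.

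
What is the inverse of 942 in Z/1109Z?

By the extended Euclidean algorithm:
1109 = 1*942 + 167
942 = 5*167 + 107
167 = 1*107 + 60
107 = 1*60 + 47
60 = 1*47 + 13
47 = 3*13 + 8
13 = 1*8 + 5
8 = 1*5 + 3
5 = 1*3 + 2
3 = 1*2 + 1
2 = 2*1 + 0
gcd(942, 1109) = 1, so the inverse exists.
Back-substitute for 1:
1 = 1*3 − 1*2
  = −1*5 + 2*3
  = 2*8 − 3*5
  = −3*13 + 5*8
  = 5*47 − 18*13
  = −18*60 + 23*47
  = 23*107 − 41*60
  = −41*167 + 64*107
  = 64*942 − 361*167
  = −361*1109 + 425*942
So 942⁻¹ ≡ 425 (mod 1109).

425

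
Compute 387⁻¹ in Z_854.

Apply the Euclidean algorithm and back-substitute:
854 = 2·387 + 80
387 = 4·80 + 67
80 = 1·67 + 13
67 = 5·13 + 2
13 = 6·2 + 1
2 = 2·1 + 0
gcd(387, 854) = 1, so the inverse exists.
Bézout: 1 = 179·854 − 395·387.
So 387⁻¹ ≡ −395 ≡ 459 (mod 854).

459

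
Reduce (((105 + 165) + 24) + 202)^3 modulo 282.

105 + 165 = 270
270 + 24 = 294 ≡ 12 (mod 282)
12 + 202 = 214
(214)^3 ≡ 280 (mod 282)

280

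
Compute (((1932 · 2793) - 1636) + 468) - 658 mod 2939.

1185

1932 · 2793 = 5396076 ≡ 72 (mod 2939)
72 - 1636 = -1564 ≡ 1375 (mod 2939)
1375 + 468 = 1843
1843 - 658 = 1185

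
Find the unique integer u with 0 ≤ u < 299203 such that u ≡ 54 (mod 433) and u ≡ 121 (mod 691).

258555

433⁻¹ mod 691: 433*308 ≡ 1 (mod 691), so 433⁻¹ ≡ 308.
u = 54 + 433*((121 − 54)*308 mod 691) = 54 + 433*597 = 258555.
Check: 258555 mod 433 = 54, 258555 mod 691 = 121. ✓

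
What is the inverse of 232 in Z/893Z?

689

Run the extended Euclidean algorithm:
893 = 3*232 + 197
232 = 1*197 + 35
197 = 5*35 + 22
35 = 1*22 + 13
22 = 1*13 + 9
13 = 1*9 + 4
9 = 2*4 + 1
4 = 4*1 + 0
gcd(232, 893) = 1, so the inverse exists.
Back-substitute for 1:
1 = 1*9 − 2*4
  = −2*13 + 3*9
  = 3*22 − 5*13
  = −5*35 + 8*22
  = 8*197 − 45*35
  = −45*232 + 53*197
  = 53*893 − 204*232
So 232⁻¹ ≡ −204 ≡ 689 (mod 893).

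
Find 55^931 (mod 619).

52

By square-and-multiply:
931 in binary is 1110100011, i.e. 931 = 512 + 256 + 128 + 32 + 2 + 1.
55^1 ≡ 55 (mod 619)
55^2 ≡ 55^2 = 3025 ≡ 549 (mod 619)
55^4 ≡ 549^2 = 301401 ≡ 567 (mod 619)
55^8 ≡ 567^2 = 321489 ≡ 228 (mod 619)
55^16 ≡ 228^2 = 51984 ≡ 607 (mod 619)
55^32 ≡ 607^2 = 368449 ≡ 144 (mod 619)
55^64 ≡ 144^2 = 20736 ≡ 309 (mod 619)
55^128 ≡ 309^2 = 95481 ≡ 155 (mod 619)
55^256 ≡ 155^2 = 24025 ≡ 503 (mod 619)
55^512 ≡ 503^2 = 253009 ≡ 457 (mod 619)
55^931 = 55^512 * 55^256 * 55^128 * 55^32 * 55^2 * 55^1 ≡ 457 * 503 * 155 * 144 * 549 * 55 (mod 619).
Accumulate the product:
457 * 503 = 229871 ≡ 222
222 * 155 = 34410 ≡ 365
365 * 144 = 52560 ≡ 564
564 * 549 = 309636 ≡ 136
136 * 55 = 7480 ≡ 52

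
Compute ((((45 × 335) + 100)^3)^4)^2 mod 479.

377

45 × 335 = 15075 ≡ 226 (mod 479)
226 + 100 = 326
(326)^3 ≡ 385 (mod 479)
(385)^4 ≡ 291 (mod 479)
(291)^2 ≡ 377 (mod 479)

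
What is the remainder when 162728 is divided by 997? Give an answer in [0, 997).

217

162728 = 163*997 + 217, so 162728 ≡ 217 (mod 997).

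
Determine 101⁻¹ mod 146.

146 = 1×101 + 45
101 = 2×45 + 11
45 = 4×11 + 1
11 = 11×1 + 0
gcd(101, 146) = 1, so the inverse exists.
Bézout: 1 = 9×146 − 13×101.
So 101⁻¹ ≡ −13 ≡ 133 (mod 146).

133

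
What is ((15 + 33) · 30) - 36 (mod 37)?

15 + 33 = 48 ≡ 11 (mod 37)
11 · 30 = 330 ≡ 34 (mod 37)
34 - 36 = -2 ≡ 35 (mod 37)

35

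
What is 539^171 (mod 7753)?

171 in binary is 10101011, i.e. 171 = 128 + 32 + 8 + 2 + 1.
539^1 ≡ 539 (mod 7753)
539^2 ≡ 539^2 = 290521 ≡ 3660 (mod 7753)
539^4 ≡ 3660^2 = 13395600 ≡ 6169 (mod 7753)
539^8 ≡ 6169^2 = 38056561 ≡ 4837 (mod 7753)
539^16 ≡ 4837^2 = 23396569 ≡ 5768 (mod 7753)
539^32 ≡ 5768^2 = 33269824 ≡ 1701 (mod 7753)
539^64 ≡ 1701^2 = 2893401 ≡ 1532 (mod 7753)
539^128 ≡ 1532^2 = 2347024 ≡ 5618 (mod 7753)
539^171 = 539^128 · 539^32 · 539^8 · 539^2 · 539^1 ≡ 5618 · 1701 · 4837 · 3660 · 539 (mod 7753).
Accumulate the product:
5618 · 1701 = 9556218 ≡ 4522
4522 · 4837 = 21872914 ≡ 1701
1701 · 3660 = 6225660 ≡ 1
1 · 539 = 539

539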